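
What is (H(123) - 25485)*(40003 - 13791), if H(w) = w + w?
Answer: -661564668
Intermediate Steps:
H(w) = 2*w
(H(123) - 25485)*(40003 - 13791) = (2*123 - 25485)*(40003 - 13791) = (246 - 25485)*26212 = -25239*26212 = -661564668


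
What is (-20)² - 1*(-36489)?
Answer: 36889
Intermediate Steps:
(-20)² - 1*(-36489) = 400 + 36489 = 36889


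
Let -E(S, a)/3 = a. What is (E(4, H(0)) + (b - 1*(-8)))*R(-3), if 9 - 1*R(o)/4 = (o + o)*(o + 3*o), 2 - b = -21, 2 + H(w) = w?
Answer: -9324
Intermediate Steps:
H(w) = -2 + w
b = 23 (b = 2 - 1*(-21) = 2 + 21 = 23)
E(S, a) = -3*a
R(o) = 36 - 32*o² (R(o) = 36 - 4*(o + o)*(o + 3*o) = 36 - 4*2*o*4*o = 36 - 32*o²)
(E(4, H(0)) + (b - 1*(-8)))*R(-3) = (-3*(-2 + 0) + (23 - 1*(-8)))*(36 - 32*(-3)²) = (-3*(-2) + (23 + 8))*(36 - 32*9) = (6 + 31)*(36 - 288) = 37*(-252) = -9324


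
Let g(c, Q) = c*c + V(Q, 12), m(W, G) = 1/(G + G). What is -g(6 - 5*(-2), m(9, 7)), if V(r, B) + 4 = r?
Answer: -3529/14 ≈ -252.07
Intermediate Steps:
V(r, B) = -4 + r
m(W, G) = 1/(2*G)
g(c, Q) = -4 + Q + c² (g(c, Q) = c*c + (-4 + Q) = c² + (-4 + Q) = -4 + Q + c²)
-g(6 - 5*(-2), m(9, 7)) = -(-4 + (½)/7 + (6 - 5*(-2))²) = -(-4 + (½)*(⅐) + (6 + 10)²) = -(-4 + 1/14 + 16²) = -(-4 + 1/14 + 256) = -1*3529/14 = -3529/14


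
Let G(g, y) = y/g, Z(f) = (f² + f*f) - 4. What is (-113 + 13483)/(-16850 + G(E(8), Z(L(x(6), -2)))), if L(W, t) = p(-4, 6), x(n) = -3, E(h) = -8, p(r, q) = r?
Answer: -26740/33707 ≈ -0.79331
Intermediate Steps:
L(W, t) = -4
Z(f) = -4 + 2*f² (Z(f) = (f² + f²) - 4 = 2*f² - 4 = -4 + 2*f²)
(-113 + 13483)/(-16850 + G(E(8), Z(L(x(6), -2)))) = (-113 + 13483)/(-16850 + (-4 + 2*(-4)²)/(-8)) = 13370/(-16850 + (-4 + 2*16)*(-⅛)) = 13370/(-16850 + (-4 + 32)*(-⅛)) = 13370/(-16850 + 28*(-⅛)) = 13370/(-16850 - 7/2) = 13370/(-33707/2) = 13370*(-2/33707) = -26740/33707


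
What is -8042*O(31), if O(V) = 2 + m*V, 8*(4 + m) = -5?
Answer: 4547751/4 ≈ 1.1369e+6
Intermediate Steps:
m = -37/8 (m = -4 + (⅛)*(-5) = -4 - 5/8 = -37/8 ≈ -4.6250)
O(V) = 2 - 37*V/8
-8042*O(31) = -8042*(2 - 37/8*31) = -8042*(2 - 1147/8) = -8042*(-1131/8) = 4547751/4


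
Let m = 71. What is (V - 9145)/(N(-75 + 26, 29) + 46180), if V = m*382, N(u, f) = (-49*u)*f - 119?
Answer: 17977/115690 ≈ 0.15539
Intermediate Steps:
N(u, f) = -119 - 49*f*u (N(u, f) = -49*f*u - 119 = -119 - 49*f*u)
V = 27122 (V = 71*382 = 27122)
(V - 9145)/(N(-75 + 26, 29) + 46180) = (27122 - 9145)/((-119 - 49*29*(-75 + 26)) + 46180) = 17977/((-119 - 49*29*(-49)) + 46180) = 17977/((-119 + 69629) + 46180) = 17977/(69510 + 46180) = 17977/115690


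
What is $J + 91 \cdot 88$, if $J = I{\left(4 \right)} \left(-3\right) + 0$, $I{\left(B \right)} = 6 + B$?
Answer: $7978$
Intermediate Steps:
$J = -30$ ($J = \left(6 + 4\right) \left(-3\right) + 0 = 10 \left(-3\right) + 0 = -30 + 0 = -30$)
$J + 91 \cdot 88 = -30 + 91 \cdot 88 = -30 + 8008 = 7978$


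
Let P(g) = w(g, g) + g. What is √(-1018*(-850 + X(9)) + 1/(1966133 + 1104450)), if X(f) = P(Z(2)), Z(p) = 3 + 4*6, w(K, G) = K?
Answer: 5*√305606452357600167/3070583 ≈ 900.18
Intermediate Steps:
Z(p) = 27 (Z(p) = 3 + 24 = 27)
P(g) = 2*g (P(g) = g + g = 2*g)
X(f) = 54 (X(f) = 2*27 = 54)
√(-1018*(-850 + X(9)) + 1/(1966133 + 1104450)) = √(-1018*(-850 + 54) + 1/(1966133 + 1104450)) = √(-1018*(-796) + 1/3070583) = √(810328 + 1/3070583) = √(2488179381225/3070583) = 5*√305606452357600167/3070583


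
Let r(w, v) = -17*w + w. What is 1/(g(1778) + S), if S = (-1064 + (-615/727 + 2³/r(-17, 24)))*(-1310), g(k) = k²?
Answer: 12359/56309997381 ≈ 2.1948e-7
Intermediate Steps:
r(w, v) = -16*w
S = 17239688425/12359 (S = (-1064 + (-615/727 + 2³/((-16*(-17)))))*(-1310) = (-1064 + (-615*1/727 + 8/272))*(-1310) = (-1064 + (-615/727 + 8*(1/272)))*(-1310) = (-1064 + (-615/727 + 1/34))*(-1310) = (-1064 - 20183/24718)*(-1310) = -26320135/24718*(-1310) = 17239688425/12359 ≈ 1.3949e+6)
1/(g(1778) + S) = 1/(1778² + 17239688425/12359) = 1/(3161284 + 17239688425/12359) = 1/(56309997381/12359) = 12359/56309997381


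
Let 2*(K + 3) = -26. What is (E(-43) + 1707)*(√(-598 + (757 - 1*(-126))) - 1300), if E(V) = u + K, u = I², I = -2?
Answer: -2203500 + 1695*√285 ≈ -2.1749e+6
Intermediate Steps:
K = -16 (K = -3 + (½)*(-26) = -3 - 13 = -16)
u = 4 (u = (-2)² = 4)
E(V) = -12 (E(V) = 4 - 16 = -12)
(E(-43) + 1707)*(√(-598 + (757 - 1*(-126))) - 1300) = (-12 + 1707)*(√(-598 + (757 - 1*(-126))) - 1300) = 1695*(√(-598 + (757 + 126)) - 1300) = 1695*(√(-598 + 883) - 1300) = 1695*(√285 - 1300) = 1695*(-1300 + √285) = -2203500 + 1695*√285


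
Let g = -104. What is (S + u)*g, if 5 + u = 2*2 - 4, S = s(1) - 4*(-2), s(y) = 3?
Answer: -624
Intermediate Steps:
S = 11 (S = 3 - 4*(-2) = 3 + 8 = 11)
u = -5 (u = -5 + (2*2 - 4) = -5 + (4 - 4) = -5 + 0 = -5)
(S + u)*g = (11 - 5)*(-104) = 6*(-104) = -624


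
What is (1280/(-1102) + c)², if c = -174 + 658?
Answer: 70779409936/303601 ≈ 2.3313e+5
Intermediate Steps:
c = 484
(1280/(-1102) + c)² = (1280/(-1102) + 484)² = (1280*(-1/1102) + 484)² = (-640/551 + 484)² = (266044/551)² = 70779409936/303601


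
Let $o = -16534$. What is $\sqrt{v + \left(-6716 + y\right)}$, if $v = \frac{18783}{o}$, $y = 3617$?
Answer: $\frac{i \sqrt{847493968566}}{16534} \approx 55.679 i$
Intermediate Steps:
$v = - \frac{18783}{16534}$ ($v = \frac{18783}{-16534} = 18783 \left(- \frac{1}{16534}\right) = - \frac{18783}{16534} \approx -1.136$)
$\sqrt{v + \left(-6716 + y\right)} = \sqrt{- \frac{18783}{16534} + \left(-6716 + 3617\right)} = \sqrt{- \frac{18783}{16534} - 3099} = \sqrt{- \frac{51257649}{16534}} = \frac{i \sqrt{847493968566}}{16534}$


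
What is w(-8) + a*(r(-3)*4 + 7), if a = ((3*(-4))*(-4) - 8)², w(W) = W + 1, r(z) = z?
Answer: -8007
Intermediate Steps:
w(W) = 1 + W
a = 1600 (a = (-12*(-4) - 8)² = (48 - 8)² = 40² = 1600)
w(-8) + a*(r(-3)*4 + 7) = (1 - 8) + 1600*(-3*4 + 7) = -7 + 1600*(-12 + 7) = -7 + 1600*(-5) = -7 - 8000 = -8007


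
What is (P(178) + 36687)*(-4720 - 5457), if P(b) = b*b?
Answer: -695811667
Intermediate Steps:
P(b) = b**2
(P(178) + 36687)*(-4720 - 5457) = (178**2 + 36687)*(-4720 - 5457) = (31684 + 36687)*(-10177) = 68371*(-10177) = -695811667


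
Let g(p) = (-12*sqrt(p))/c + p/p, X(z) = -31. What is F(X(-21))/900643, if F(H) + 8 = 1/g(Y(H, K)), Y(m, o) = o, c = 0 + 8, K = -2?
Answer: -86/9907073 + 3*I*sqrt(2)/9907073 ≈ -8.6807e-6 + 4.2824e-7*I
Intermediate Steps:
c = 8
g(p) = 1 - 3*sqrt(p)/2 (g(p) = -12*sqrt(p)/8 + p/p = -12*sqrt(p)*(1/8) + 1 = -3*sqrt(p)/2 + 1 = 1 - 3*sqrt(p)/2)
F(H) = -8 + 1/(1 - 3*I*sqrt(2)/2)
F(X(-21))/900643 = (-86/11 + 3*I*sqrt(2)/11)/900643 = (-86/11 + 3*I*sqrt(2)/11)*(1/900643) = -86/9907073 + 3*I*sqrt(2)/9907073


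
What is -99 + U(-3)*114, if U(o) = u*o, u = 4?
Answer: -1467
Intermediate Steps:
U(o) = 4*o
-99 + U(-3)*114 = -99 + (4*(-3))*114 = -99 - 12*114 = -99 - 1368 = -1467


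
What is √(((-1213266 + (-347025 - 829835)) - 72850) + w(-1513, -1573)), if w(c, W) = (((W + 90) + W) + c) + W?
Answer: I*√2469118 ≈ 1571.3*I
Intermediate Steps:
w(c, W) = 90 + c + 3*W (w(c, W) = (((90 + W) + W) + c) + W = ((90 + 2*W) + c) + W = (90 + c + 2*W) + W = 90 + c + 3*W)
√(((-1213266 + (-347025 - 829835)) - 72850) + w(-1513, -1573)) = √(((-1213266 + (-347025 - 829835)) - 72850) + (90 - 1513 + 3*(-1573))) = √(((-1213266 - 1176860) - 72850) + (90 - 1513 - 4719)) = √((-2390126 - 72850) - 6142) = √(-2462976 - 6142) = √(-2469118) = I*√2469118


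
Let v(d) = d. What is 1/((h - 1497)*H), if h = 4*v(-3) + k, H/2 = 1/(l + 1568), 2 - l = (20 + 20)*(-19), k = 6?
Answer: -1165/1503 ≈ -0.77512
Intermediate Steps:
l = 762 (l = 2 - (20 + 20)*(-19) = 2 - 40*(-19) = 2 - 1*(-760) = 2 + 760 = 762)
H = 1/1165 (H = 2/(762 + 1568) = 2/2330 = 2*(1/2330) = 1/1165 ≈ 0.00085837)
h = -6 (h = 4*(-3) + 6 = -12 + 6 = -6)
1/((h - 1497)*H) = 1/((-6 - 1497)*(1/1165)) = 1/(-1503*1/1165) = 1/(-1503/1165) = -1165/1503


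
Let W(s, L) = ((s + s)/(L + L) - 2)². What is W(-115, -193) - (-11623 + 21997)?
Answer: -386347685/37249 ≈ -10372.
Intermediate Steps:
W(s, L) = (-2 + s/L)² (W(s, L) = ((2*s)/((2*L)) - 2)² = ((2*s)*(1/(2*L)) - 2)² = (s/L - 2)² = (-2 + s/L)²)
W(-115, -193) - (-11623 + 21997) = (-1*(-115) + 2*(-193))²/(-193)² - (-11623 + 21997) = (115 - 386)²/37249 - 1*10374 = (1/37249)*(-271)² - 10374 = (1/37249)*73441 - 10374 = 73441/37249 - 10374 = -386347685/37249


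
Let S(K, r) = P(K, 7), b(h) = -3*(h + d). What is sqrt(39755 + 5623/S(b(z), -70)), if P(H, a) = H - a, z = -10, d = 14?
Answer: sqrt(14244718)/19 ≈ 198.64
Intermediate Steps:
b(h) = -42 - 3*h (b(h) = -3*(h + 14) = -3*(14 + h) = -42 - 3*h)
S(K, r) = -7 + K (S(K, r) = K - 1*7 = K - 7 = -7 + K)
sqrt(39755 + 5623/S(b(z), -70)) = sqrt(39755 + 5623/(-7 + (-42 - 3*(-10)))) = sqrt(39755 + 5623/(-7 + (-42 + 30))) = sqrt(39755 + 5623/(-7 - 12)) = sqrt(39755 + 5623/(-19)) = sqrt(39755 + 5623*(-1/19)) = sqrt(39755 - 5623/19) = sqrt(749722/19) = sqrt(14244718)/19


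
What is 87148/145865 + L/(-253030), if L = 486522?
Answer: -4891547309/3690822095 ≈ -1.3253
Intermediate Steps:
87148/145865 + L/(-253030) = 87148/145865 + 486522/(-253030) = 87148*(1/145865) + 486522*(-1/253030) = 87148/145865 - 243261/126515 = -4891547309/3690822095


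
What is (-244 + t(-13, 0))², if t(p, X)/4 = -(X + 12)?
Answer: 85264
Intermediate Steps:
t(p, X) = -48 - 4*X (t(p, X) = 4*(-(X + 12)) = 4*(-(12 + X)) = 4*(-12 - X) = -48 - 4*X)
(-244 + t(-13, 0))² = (-244 + (-48 - 4*0))² = (-244 + (-48 + 0))² = (-244 - 48)² = (-292)² = 85264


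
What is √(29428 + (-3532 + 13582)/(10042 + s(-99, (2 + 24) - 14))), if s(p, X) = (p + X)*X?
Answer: √595674784903/4499 ≈ 171.55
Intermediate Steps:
s(p, X) = X*(X + p) (s(p, X) = (X + p)*X = X*(X + p))
√(29428 + (-3532 + 13582)/(10042 + s(-99, (2 + 24) - 14))) = √(29428 + (-3532 + 13582)/(10042 + ((2 + 24) - 14)*(((2 + 24) - 14) - 99))) = √(29428 + 10050/(10042 + (26 - 14)*((26 - 14) - 99))) = √(29428 + 10050/(10042 + 12*(12 - 99))) = √(29428 + 10050/(10042 + 12*(-87))) = √(29428 + 10050/(10042 - 1044)) = √(29428 + 10050/8998) = √(29428 + 10050*(1/8998)) = √(29428 + 5025/4499) = √(132401597/4499) = √595674784903/4499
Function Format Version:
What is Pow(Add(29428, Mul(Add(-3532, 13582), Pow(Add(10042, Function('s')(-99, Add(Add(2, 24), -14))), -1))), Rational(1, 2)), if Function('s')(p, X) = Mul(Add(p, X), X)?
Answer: Mul(Rational(1, 4499), Pow(595674784903, Rational(1, 2))) ≈ 171.55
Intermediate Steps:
Function('s')(p, X) = Mul(X, Add(X, p)) (Function('s')(p, X) = Mul(Add(X, p), X) = Mul(X, Add(X, p)))
Pow(Add(29428, Mul(Add(-3532, 13582), Pow(Add(10042, Function('s')(-99, Add(Add(2, 24), -14))), -1))), Rational(1, 2)) = Pow(Add(29428, Mul(Add(-3532, 13582), Pow(Add(10042, Mul(Add(Add(2, 24), -14), Add(Add(Add(2, 24), -14), -99))), -1))), Rational(1, 2)) = Pow(Add(29428, Mul(10050, Pow(Add(10042, Mul(Add(26, -14), Add(Add(26, -14), -99))), -1))), Rational(1, 2)) = Pow(Add(29428, Mul(10050, Pow(Add(10042, Mul(12, Add(12, -99))), -1))), Rational(1, 2)) = Pow(Add(29428, Mul(10050, Pow(Add(10042, Mul(12, -87)), -1))), Rational(1, 2)) = Pow(Add(29428, Mul(10050, Pow(Add(10042, -1044), -1))), Rational(1, 2)) = Pow(Add(29428, Mul(10050, Pow(8998, -1))), Rational(1, 2)) = Pow(Add(29428, Mul(10050, Rational(1, 8998))), Rational(1, 2)) = Pow(Add(29428, Rational(5025, 4499)), Rational(1, 2)) = Pow(Rational(132401597, 4499), Rational(1, 2)) = Mul(Rational(1, 4499), Pow(595674784903, Rational(1, 2)))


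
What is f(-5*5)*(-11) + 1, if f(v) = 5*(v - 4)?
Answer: 1596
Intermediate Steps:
f(v) = -20 + 5*v (f(v) = 5*(-4 + v) = -20 + 5*v)
f(-5*5)*(-11) + 1 = (-20 + 5*(-5*5))*(-11) + 1 = (-20 + 5*(-25))*(-11) + 1 = (-20 - 125)*(-11) + 1 = -145*(-11) + 1 = 1595 + 1 = 1596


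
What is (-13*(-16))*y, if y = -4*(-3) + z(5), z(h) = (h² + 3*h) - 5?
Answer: 9776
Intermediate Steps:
z(h) = -5 + h² + 3*h
y = 47 (y = -4*(-3) + (-5 + 5² + 3*5) = 12 + (-5 + 25 + 15) = 12 + 35 = 47)
(-13*(-16))*y = -13*(-16)*47 = 208*47 = 9776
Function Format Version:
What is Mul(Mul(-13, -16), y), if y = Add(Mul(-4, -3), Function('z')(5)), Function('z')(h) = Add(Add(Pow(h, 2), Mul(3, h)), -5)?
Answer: 9776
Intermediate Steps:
Function('z')(h) = Add(-5, Pow(h, 2), Mul(3, h))
y = 47 (y = Add(Mul(-4, -3), Add(-5, Pow(5, 2), Mul(3, 5))) = Add(12, Add(-5, 25, 15)) = Add(12, 35) = 47)
Mul(Mul(-13, -16), y) = Mul(Mul(-13, -16), 47) = Mul(208, 47) = 9776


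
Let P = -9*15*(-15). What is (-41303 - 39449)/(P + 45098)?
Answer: -80752/47123 ≈ -1.7136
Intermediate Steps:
P = 2025 (P = -135*(-15) = 2025)
(-41303 - 39449)/(P + 45098) = (-41303 - 39449)/(2025 + 45098) = -80752/47123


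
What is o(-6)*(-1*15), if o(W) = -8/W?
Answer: -20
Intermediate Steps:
o(-6)*(-1*15) = (-8/(-6))*(-1*15) = -8*(-1/6)*(-15) = (4/3)*(-15) = -20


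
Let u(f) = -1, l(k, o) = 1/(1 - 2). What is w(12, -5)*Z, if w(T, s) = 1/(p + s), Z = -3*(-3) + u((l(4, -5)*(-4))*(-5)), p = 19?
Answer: 4/7 ≈ 0.57143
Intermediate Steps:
l(k, o) = -1 (l(k, o) = 1/(-1) = -1)
Z = 8 (Z = -3*(-3) - 1 = 9 - 1 = 8)
w(T, s) = 1/(19 + s)
w(12, -5)*Z = 8/(19 - 5) = 8/14 = (1/14)*8 = 4/7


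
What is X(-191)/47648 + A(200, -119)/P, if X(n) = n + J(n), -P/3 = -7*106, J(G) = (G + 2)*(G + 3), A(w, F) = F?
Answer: 5214211/7576032 ≈ 0.68825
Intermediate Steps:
J(G) = (2 + G)*(3 + G)
P = 2226 (P = -(-21)*106 = -3*(-742) = 2226)
X(n) = 6 + n**2 + 6*n (X(n) = n + (6 + n**2 + 5*n) = 6 + n**2 + 6*n)
X(-191)/47648 + A(200, -119)/P = (6 + (-191)**2 + 6*(-191))/47648 - 119/2226 = (6 + 36481 - 1146)*(1/47648) - 119*1/2226 = 35341*(1/47648) - 17/318 = 35341/47648 - 17/318 = 5214211/7576032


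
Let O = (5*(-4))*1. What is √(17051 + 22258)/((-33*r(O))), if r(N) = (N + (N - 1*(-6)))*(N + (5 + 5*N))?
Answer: -√39309/129030 ≈ -0.0015366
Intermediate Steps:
O = -20 (O = -20*1 = -20)
r(N) = (5 + 6*N)*(6 + 2*N) (r(N) = (N + (N + 6))*(5 + 6*N) = (N + (6 + N))*(5 + 6*N) = (6 + 2*N)*(5 + 6*N) = (5 + 6*N)*(6 + 2*N))
√(17051 + 22258)/((-33*r(O))) = √(17051 + 22258)/((-33*(30 + 12*(-20)² + 46*(-20)))) = √39309/((-33*(30 + 12*400 - 920))) = √39309/((-33*(30 + 4800 - 920))) = √39309/((-33*3910)) = √39309/(-129030) = √39309*(-1/129030) = -√39309/129030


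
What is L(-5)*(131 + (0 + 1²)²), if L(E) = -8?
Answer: -1056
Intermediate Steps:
L(-5)*(131 + (0 + 1²)²) = -8*(131 + (0 + 1²)²) = -8*(131 + (0 + 1)²) = -8*(131 + 1²) = -8*(131 + 1) = -8*132 = -1056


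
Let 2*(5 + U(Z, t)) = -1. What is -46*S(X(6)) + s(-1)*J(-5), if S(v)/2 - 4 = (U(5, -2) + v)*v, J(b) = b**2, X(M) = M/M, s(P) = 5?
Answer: 171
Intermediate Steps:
X(M) = 1
U(Z, t) = -11/2 (U(Z, t) = -5 + (1/2)*(-1) = -5 - 1/2 = -11/2)
S(v) = 8 + 2*v*(-11/2 + v) (S(v) = 8 + 2*((-11/2 + v)*v) = 8 + 2*(v*(-11/2 + v)) = 8 + 2*v*(-11/2 + v))
-46*S(X(6)) + s(-1)*J(-5) = -46*(8 - 11*1 + 2*1**2) + 5*(-5)**2 = -46*(8 - 11 + 2*1) + 5*25 = -46*(8 - 11 + 2) + 125 = -46*(-1) + 125 = 46 + 125 = 171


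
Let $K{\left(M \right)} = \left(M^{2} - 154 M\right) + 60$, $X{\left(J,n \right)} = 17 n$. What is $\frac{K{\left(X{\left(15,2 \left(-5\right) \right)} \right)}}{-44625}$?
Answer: $- \frac{3676}{2975} \approx -1.2356$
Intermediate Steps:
$K{\left(M \right)} = 60 + M^{2} - 154 M$
$\frac{K{\left(X{\left(15,2 \left(-5\right) \right)} \right)}}{-44625} = \frac{60 + \left(17 \cdot 2 \left(-5\right)\right)^{2} - 154 \cdot 17 \cdot 2 \left(-5\right)}{-44625} = \left(60 + \left(17 \left(-10\right)\right)^{2} - 154 \cdot 17 \left(-10\right)\right) \left(- \frac{1}{44625}\right) = \left(60 + \left(-170\right)^{2} - -26180\right) \left(- \frac{1}{44625}\right) = \left(60 + 28900 + 26180\right) \left(- \frac{1}{44625}\right) = 55140 \left(- \frac{1}{44625}\right) = - \frac{3676}{2975}$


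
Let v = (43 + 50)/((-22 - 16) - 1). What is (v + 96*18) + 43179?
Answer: 583760/13 ≈ 44905.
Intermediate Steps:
v = -31/13 (v = 93/(-38 - 1) = 93/(-39) = 93*(-1/39) = -31/13 ≈ -2.3846)
(v + 96*18) + 43179 = (-31/13 + 96*18) + 43179 = (-31/13 + 1728) + 43179 = 22433/13 + 43179 = 583760/13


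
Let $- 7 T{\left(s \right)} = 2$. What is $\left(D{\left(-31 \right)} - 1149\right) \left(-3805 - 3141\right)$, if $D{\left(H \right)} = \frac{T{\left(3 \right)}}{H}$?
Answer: $\frac{1731853126}{217} \approx 7.9809 \cdot 10^{6}$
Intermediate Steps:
$T{\left(s \right)} = - \frac{2}{7}$ ($T{\left(s \right)} = \left(- \frac{1}{7}\right) 2 = - \frac{2}{7}$)
$D{\left(H \right)} = - \frac{2}{7 H}$
$\left(D{\left(-31 \right)} - 1149\right) \left(-3805 - 3141\right) = \left(- \frac{2}{7 \left(-31\right)} - 1149\right) \left(-3805 - 3141\right) = \left(\left(- \frac{2}{7}\right) \left(- \frac{1}{31}\right) - 1149\right) \left(-6946\right) = \left(\frac{2}{217} - 1149\right) \left(-6946\right) = \left(- \frac{249331}{217}\right) \left(-6946\right) = \frac{1731853126}{217}$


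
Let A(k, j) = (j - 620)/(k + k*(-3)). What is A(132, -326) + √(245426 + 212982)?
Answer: 43/12 + 2*√114602 ≈ 680.64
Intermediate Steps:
A(k, j) = -(-620 + j)/(2*k) (A(k, j) = (-620 + j)/(k - 3*k) = (-620 + j)/((-2*k)) = (-620 + j)*(-1/(2*k)) = -(-620 + j)/(2*k))
A(132, -326) + √(245426 + 212982) = (½)*(620 - 1*(-326))/132 + √(245426 + 212982) = (½)*(1/132)*(620 + 326) + √458408 = (½)*(1/132)*946 + 2*√114602 = 43/12 + 2*√114602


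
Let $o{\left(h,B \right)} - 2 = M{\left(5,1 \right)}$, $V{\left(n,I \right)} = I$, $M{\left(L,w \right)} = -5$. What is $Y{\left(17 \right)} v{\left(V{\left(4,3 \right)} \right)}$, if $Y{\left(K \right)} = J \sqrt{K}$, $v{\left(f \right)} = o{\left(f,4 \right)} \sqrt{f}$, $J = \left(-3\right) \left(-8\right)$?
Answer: $- 72 \sqrt{51} \approx -514.18$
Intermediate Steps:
$o{\left(h,B \right)} = -3$ ($o{\left(h,B \right)} = 2 - 5 = -3$)
$J = 24$
$v{\left(f \right)} = - 3 \sqrt{f}$
$Y{\left(K \right)} = 24 \sqrt{K}$
$Y{\left(17 \right)} v{\left(V{\left(4,3 \right)} \right)} = 24 \sqrt{17} \left(- 3 \sqrt{3}\right) = - 72 \sqrt{51}$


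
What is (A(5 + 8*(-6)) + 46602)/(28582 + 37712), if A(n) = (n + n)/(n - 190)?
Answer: 5429176/7723251 ≈ 0.70296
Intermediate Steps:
A(n) = 2*n/(-190 + n) (A(n) = (2*n)/(-190 + n) = 2*n/(-190 + n))
(A(5 + 8*(-6)) + 46602)/(28582 + 37712) = (2*(5 + 8*(-6))/(-190 + (5 + 8*(-6))) + 46602)/(28582 + 37712) = (2*(5 - 48)/(-190 + (5 - 48)) + 46602)/66294 = (2*(-43)/(-190 - 43) + 46602)*(1/66294) = (2*(-43)/(-233) + 46602)*(1/66294) = (2*(-43)*(-1/233) + 46602)*(1/66294) = (86/233 + 46602)*(1/66294) = (10858352/233)*(1/66294) = 5429176/7723251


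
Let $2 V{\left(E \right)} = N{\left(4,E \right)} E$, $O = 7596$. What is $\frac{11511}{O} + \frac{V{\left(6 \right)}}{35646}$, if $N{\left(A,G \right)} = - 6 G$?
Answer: $\frac{7583347}{5014204} \approx 1.5124$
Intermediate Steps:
$V{\left(E \right)} = - 3 E^{2}$ ($V{\left(E \right)} = \frac{- 6 E E}{2} = \frac{\left(-6\right) E^{2}}{2} = - 3 E^{2}$)
$\frac{11511}{O} + \frac{V{\left(6 \right)}}{35646} = \frac{11511}{7596} + \frac{\left(-3\right) 6^{2}}{35646} = 11511 \cdot \frac{1}{7596} + \left(-3\right) 36 \cdot \frac{1}{35646} = \frac{1279}{844} - \frac{18}{5941} = \frac{7583347}{5014204}$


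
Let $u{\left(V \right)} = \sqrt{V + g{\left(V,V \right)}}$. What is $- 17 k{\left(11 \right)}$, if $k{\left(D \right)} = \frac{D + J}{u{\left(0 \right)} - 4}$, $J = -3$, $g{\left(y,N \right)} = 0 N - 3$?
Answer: $\frac{544}{19} + \frac{136 i \sqrt{3}}{19} \approx 28.632 + 12.398 i$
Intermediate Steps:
$g{\left(y,N \right)} = -3$ ($g{\left(y,N \right)} = 0 - 3 = -3$)
$u{\left(V \right)} = \sqrt{-3 + V}$ ($u{\left(V \right)} = \sqrt{V - 3} = \sqrt{-3 + V}$)
$k{\left(D \right)} = \frac{-3 + D}{-4 + i \sqrt{3}}$ ($k{\left(D \right)} = \frac{D - 3}{\sqrt{-3 + 0} - 4} = \frac{-3 + D}{\sqrt{-3} - 4} = \frac{-3 + D}{i \sqrt{3} - 4} = \frac{-3 + D}{-4 + i \sqrt{3}}$)
$- 17 k{\left(11 \right)} = - 17 \left(- \frac{-3 + 11}{4 - i \sqrt{3}}\right) = - 17 \left(\left(-1\right) \frac{1}{4 - i \sqrt{3}} \cdot 8\right) = - 17 \left(- \frac{8}{4 - i \sqrt{3}}\right) = \frac{136}{4 - i \sqrt{3}}$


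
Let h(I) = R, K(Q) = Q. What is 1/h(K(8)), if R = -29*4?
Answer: -1/116 ≈ -0.0086207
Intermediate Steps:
R = -116
h(I) = -116
1/h(K(8)) = 1/(-116) = -1/116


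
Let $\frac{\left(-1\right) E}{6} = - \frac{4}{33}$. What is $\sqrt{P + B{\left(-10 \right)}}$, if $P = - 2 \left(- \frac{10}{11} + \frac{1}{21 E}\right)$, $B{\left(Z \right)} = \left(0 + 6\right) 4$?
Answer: $\frac{\sqrt{5482785}}{462} \approx 5.0683$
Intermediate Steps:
$B{\left(Z \right)} = 24$ ($B{\left(Z \right)} = 6 \cdot 4 = 24$)
$E = \frac{8}{11}$ ($E = - 6 \left(- \frac{4}{33}\right) = - 6 \left(\left(-4\right) \frac{1}{33}\right) = \left(-6\right) \left(- \frac{4}{33}\right) = \frac{8}{11} \approx 0.72727$)
$P = \frac{1559}{924}$ ($P = - 2 \left(- \frac{10}{11} + \frac{1}{21 \cdot \frac{8}{11}}\right) = - 2 \left(\left(-10\right) \frac{1}{11} + \frac{1}{21} \cdot \frac{11}{8}\right) = - 2 \left(- \frac{10}{11} + \frac{11}{168}\right) = \left(-2\right) \left(- \frac{1559}{1848}\right) = \frac{1559}{924} \approx 1.6872$)
$\sqrt{P + B{\left(-10 \right)}} = \sqrt{\frac{1559}{924} + 24} = \sqrt{\frac{23735}{924}} = \frac{\sqrt{5482785}}{462}$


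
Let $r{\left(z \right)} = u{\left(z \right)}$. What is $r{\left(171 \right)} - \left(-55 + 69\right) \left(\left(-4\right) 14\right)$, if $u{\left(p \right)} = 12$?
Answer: $796$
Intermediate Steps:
$r{\left(z \right)} = 12$
$r{\left(171 \right)} - \left(-55 + 69\right) \left(\left(-4\right) 14\right) = 12 - \left(-55 + 69\right) \left(\left(-4\right) 14\right) = 12 - 14 \left(-56\right) = 12 - -784 = 12 + 784 = 796$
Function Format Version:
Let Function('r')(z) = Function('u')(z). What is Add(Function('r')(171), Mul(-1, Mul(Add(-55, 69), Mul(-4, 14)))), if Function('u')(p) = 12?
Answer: 796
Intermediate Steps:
Function('r')(z) = 12
Add(Function('r')(171), Mul(-1, Mul(Add(-55, 69), Mul(-4, 14)))) = Add(12, Mul(-1, Mul(Add(-55, 69), Mul(-4, 14)))) = Add(12, Mul(-1, Mul(14, -56))) = Add(12, Mul(-1, -784)) = Add(12, 784) = 796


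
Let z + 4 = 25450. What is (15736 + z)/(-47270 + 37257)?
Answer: -41182/10013 ≈ -4.1129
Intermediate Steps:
z = 25446 (z = -4 + 25450 = 25446)
(15736 + z)/(-47270 + 37257) = (15736 + 25446)/(-47270 + 37257) = 41182/(-10013) = 41182*(-1/10013) = -41182/10013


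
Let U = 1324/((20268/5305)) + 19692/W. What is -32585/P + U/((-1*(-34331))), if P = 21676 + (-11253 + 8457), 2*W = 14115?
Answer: -5302450390509469/3090501590996160 ≈ -1.7157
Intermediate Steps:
W = 14115/2 (W = (½)*14115 = 14115/2 ≈ 7057.5)
P = 18880 (P = 21676 - 2796 = 18880)
U = 8328287851/23840235 (U = 1324/((20268/5305)) + 19692/(14115/2) = 1324/((20268*(1/5305))) + 19692*(2/14115) = 1324/(20268/5305) + 13128/4705 = 1324*(5305/20268) + 13128/4705 = 1755955/5067 + 13128/4705 = 8328287851/23840235 ≈ 349.34)
-32585/P + U/((-1*(-34331))) = -32585/18880 + 8328287851/(23840235*((-1*(-34331)))) = -32585*1/18880 + (8328287851/23840235)/34331 = -6517/3776 + (8328287851/23840235)*(1/34331) = -6517/3776 + 8328287851/818459107785 = -5302450390509469/3090501590996160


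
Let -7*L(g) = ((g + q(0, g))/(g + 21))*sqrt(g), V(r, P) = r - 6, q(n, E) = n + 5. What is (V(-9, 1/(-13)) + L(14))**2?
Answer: 1930097/8575 + 114*sqrt(14)/49 ≈ 233.79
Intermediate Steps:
q(n, E) = 5 + n
V(r, P) = -6 + r
L(g) = -sqrt(g)*(5 + g)/(7*(21 + g)) (L(g) = -(g + (5 + 0))/(g + 21)*sqrt(g)/7 = -(g + 5)/(21 + g)*sqrt(g)/7 = -(5 + g)/(21 + g)*sqrt(g)/7 = -sqrt(g)*(5 + g)/(7*(21 + g)))
(V(-9, 1/(-13)) + L(14))**2 = ((-6 - 9) + sqrt(14)*(-5 - 1*14)/(7*(21 + 14)))**2 = (-15 + (1/7)*sqrt(14)*(-5 - 14)/35)**2 = (-15 + (1/7)*sqrt(14)*(1/35)*(-19))**2 = (-15 - 19*sqrt(14)/245)**2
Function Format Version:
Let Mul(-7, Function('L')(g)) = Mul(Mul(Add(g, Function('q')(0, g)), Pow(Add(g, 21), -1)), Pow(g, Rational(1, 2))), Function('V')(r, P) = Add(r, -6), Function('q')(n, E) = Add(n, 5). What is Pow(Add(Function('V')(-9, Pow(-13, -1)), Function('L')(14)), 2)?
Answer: Add(Rational(1930097, 8575), Mul(Rational(114, 49), Pow(14, Rational(1, 2)))) ≈ 233.79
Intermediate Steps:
Function('q')(n, E) = Add(5, n)
Function('V')(r, P) = Add(-6, r)
Function('L')(g) = Mul(Rational(-1, 7), Pow(g, Rational(1, 2)), Pow(Add(21, g), -1), Add(5, g)) (Function('L')(g) = Mul(Rational(-1, 7), Mul(Mul(Add(g, Add(5, 0)), Pow(Add(g, 21), -1)), Pow(g, Rational(1, 2)))) = Mul(Rational(-1, 7), Mul(Mul(Add(g, 5), Pow(Add(21, g), -1)), Pow(g, Rational(1, 2)))) = Mul(Rational(-1, 7), Mul(Mul(Add(5, g), Pow(Add(21, g), -1)), Pow(g, Rational(1, 2)))) = Mul(Rational(-1, 7), Mul(Mul(Pow(Add(21, g), -1), Add(5, g)), Pow(g, Rational(1, 2)))) = Mul(Rational(-1, 7), Mul(Pow(g, Rational(1, 2)), Pow(Add(21, g), -1), Add(5, g))) = Mul(Rational(-1, 7), Pow(g, Rational(1, 2)), Pow(Add(21, g), -1), Add(5, g)))
Pow(Add(Function('V')(-9, Pow(-13, -1)), Function('L')(14)), 2) = Pow(Add(Add(-6, -9), Mul(Rational(1, 7), Pow(14, Rational(1, 2)), Pow(Add(21, 14), -1), Add(-5, Mul(-1, 14)))), 2) = Pow(Add(-15, Mul(Rational(1, 7), Pow(14, Rational(1, 2)), Pow(35, -1), Add(-5, -14))), 2) = Pow(Add(-15, Mul(Rational(1, 7), Pow(14, Rational(1, 2)), Rational(1, 35), -19)), 2) = Pow(Add(-15, Mul(Rational(-19, 245), Pow(14, Rational(1, 2)))), 2)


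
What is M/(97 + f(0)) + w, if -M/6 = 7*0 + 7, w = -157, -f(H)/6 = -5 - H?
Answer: -19981/127 ≈ -157.33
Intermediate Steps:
f(H) = 30 + 6*H (f(H) = -6*(-5 - H) = 30 + 6*H)
M = -42 (M = -6*(7*0 + 7) = -6*(0 + 7) = -6*7 = -42)
M/(97 + f(0)) + w = -42/(97 + (30 + 6*0)) - 157 = -42/(97 + (30 + 0)) - 157 = -42/(97 + 30) - 157 = -42/127 - 157 = -19981/127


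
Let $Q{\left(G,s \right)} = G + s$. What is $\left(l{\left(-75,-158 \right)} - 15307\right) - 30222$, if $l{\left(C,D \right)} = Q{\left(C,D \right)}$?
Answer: $-45762$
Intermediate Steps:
$l{\left(C,D \right)} = C + D$
$\left(l{\left(-75,-158 \right)} - 15307\right) - 30222 = \left(\left(-75 - 158\right) - 15307\right) - 30222 = \left(-233 - 15307\right) - 30222 = -15540 - 30222 = -45762$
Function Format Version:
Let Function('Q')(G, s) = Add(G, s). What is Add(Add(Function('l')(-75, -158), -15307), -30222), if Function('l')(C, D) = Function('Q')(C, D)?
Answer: -45762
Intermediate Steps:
Function('l')(C, D) = Add(C, D)
Add(Add(Function('l')(-75, -158), -15307), -30222) = Add(Add(Add(-75, -158), -15307), -30222) = Add(Add(-233, -15307), -30222) = Add(-15540, -30222) = -45762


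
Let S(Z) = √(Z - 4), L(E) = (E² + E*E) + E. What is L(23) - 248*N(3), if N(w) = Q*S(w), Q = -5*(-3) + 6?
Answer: 1081 - 5208*I ≈ 1081.0 - 5208.0*I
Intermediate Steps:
Q = 21 (Q = 15 + 6 = 21)
L(E) = E + 2*E² (L(E) = (E² + E²) + E = 2*E² + E = E + 2*E²)
S(Z) = √(-4 + Z)
N(w) = 21*√(-4 + w)
L(23) - 248*N(3) = 23*(1 + 2*23) - 5208*√(-4 + 3) = 23*(1 + 46) - 5208*√(-1) = 23*47 - 5208*I = 1081 - 5208*I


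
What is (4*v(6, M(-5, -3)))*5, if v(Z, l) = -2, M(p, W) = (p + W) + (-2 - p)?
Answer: -40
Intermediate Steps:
M(p, W) = -2 + W (M(p, W) = (W + p) + (-2 - p) = -2 + W)
(4*v(6, M(-5, -3)))*5 = (4*(-2))*5 = -8*5 = -40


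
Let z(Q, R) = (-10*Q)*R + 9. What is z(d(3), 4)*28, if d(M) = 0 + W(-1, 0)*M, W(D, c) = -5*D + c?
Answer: -16548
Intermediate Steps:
W(D, c) = c - 5*D
d(M) = 5*M (d(M) = 0 + (0 - 5*(-1))*M = 0 + (0 + 5)*M = 0 + 5*M = 5*M)
z(Q, R) = 9 - 10*Q*R (z(Q, R) = -10*Q*R + 9 = 9 - 10*Q*R)
z(d(3), 4)*28 = (9 - 10*5*3*4)*28 = (9 - 10*15*4)*28 = (9 - 600)*28 = -591*28 = -16548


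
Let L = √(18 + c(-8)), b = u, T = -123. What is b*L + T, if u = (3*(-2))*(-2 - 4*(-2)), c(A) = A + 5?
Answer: -123 - 36*√15 ≈ -262.43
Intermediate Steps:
c(A) = 5 + A
u = -36 (u = -6*(-2 + 8) = -6*6 = -36)
b = -36
L = √15 (L = √(18 + (5 - 8)) = √(18 - 3) = √15 ≈ 3.8730)
b*L + T = -36*√15 - 123 = -123 - 36*√15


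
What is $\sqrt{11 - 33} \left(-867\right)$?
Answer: $- 867 i \sqrt{22} \approx - 4066.6 i$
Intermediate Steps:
$\sqrt{11 - 33} \left(-867\right) = \sqrt{-22} \left(-867\right) = i \sqrt{22} \left(-867\right) = - 867 i \sqrt{22}$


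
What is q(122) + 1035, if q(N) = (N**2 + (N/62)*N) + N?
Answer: 504713/31 ≈ 16281.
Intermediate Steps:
q(N) = N + 63*N**2/62 (q(N) = (N**2 + (N*(1/62))*N) + N = (N**2 + (N/62)*N) + N = (N**2 + N**2/62) + N = 63*N**2/62 + N = N + 63*N**2/62)
q(122) + 1035 = (1/62)*122*(62 + 63*122) + 1035 = (1/62)*122*(62 + 7686) + 1035 = (1/62)*122*7748 + 1035 = 472628/31 + 1035 = 504713/31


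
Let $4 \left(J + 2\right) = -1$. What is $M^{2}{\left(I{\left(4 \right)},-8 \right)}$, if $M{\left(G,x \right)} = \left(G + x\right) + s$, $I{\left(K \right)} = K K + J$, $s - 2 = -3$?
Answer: $\frac{361}{16} \approx 22.563$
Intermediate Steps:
$s = -1$ ($s = 2 - 3 = -1$)
$J = - \frac{9}{4}$ ($J = -2 + \frac{1}{4} \left(-1\right) = -2 - \frac{1}{4} = - \frac{9}{4} \approx -2.25$)
$I{\left(K \right)} = - \frac{9}{4} + K^{2}$ ($I{\left(K \right)} = K K - \frac{9}{4} = K^{2} - \frac{9}{4} = - \frac{9}{4} + K^{2}$)
$M{\left(G,x \right)} = -1 + G + x$ ($M{\left(G,x \right)} = \left(G + x\right) - 1 = -1 + G + x$)
$M^{2}{\left(I{\left(4 \right)},-8 \right)} = \left(-1 - \left(\frac{9}{4} - 4^{2}\right) - 8\right)^{2} = \left(-1 + \left(- \frac{9}{4} + 16\right) - 8\right)^{2} = \left(-1 + \frac{55}{4} - 8\right)^{2} = \left(\frac{19}{4}\right)^{2} = \frac{361}{16}$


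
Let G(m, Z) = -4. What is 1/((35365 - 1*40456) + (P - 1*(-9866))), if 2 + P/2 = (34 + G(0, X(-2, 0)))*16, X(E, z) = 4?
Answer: 1/5731 ≈ 0.00017449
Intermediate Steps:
P = 956 (P = -4 + 2*((34 - 4)*16) = -4 + 2*(30*16) = -4 + 2*480 = -4 + 960 = 956)
1/((35365 - 1*40456) + (P - 1*(-9866))) = 1/((35365 - 1*40456) + (956 - 1*(-9866))) = 1/((35365 - 40456) + (956 + 9866)) = 1/(-5091 + 10822) = 1/5731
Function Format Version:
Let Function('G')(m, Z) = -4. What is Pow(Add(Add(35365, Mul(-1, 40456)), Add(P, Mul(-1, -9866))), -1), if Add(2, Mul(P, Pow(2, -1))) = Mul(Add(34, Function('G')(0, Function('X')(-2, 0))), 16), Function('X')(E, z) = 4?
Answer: Rational(1, 5731) ≈ 0.00017449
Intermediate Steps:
P = 956 (P = Add(-4, Mul(2, Mul(Add(34, -4), 16))) = Add(-4, Mul(2, Mul(30, 16))) = Add(-4, Mul(2, 480)) = Add(-4, 960) = 956)
Pow(Add(Add(35365, Mul(-1, 40456)), Add(P, Mul(-1, -9866))), -1) = Pow(Add(Add(35365, Mul(-1, 40456)), Add(956, Mul(-1, -9866))), -1) = Pow(Add(Add(35365, -40456), Add(956, 9866)), -1) = Pow(Add(-5091, 10822), -1) = Pow(5731, -1) = Rational(1, 5731)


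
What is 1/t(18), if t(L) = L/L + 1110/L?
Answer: 3/188 ≈ 0.015957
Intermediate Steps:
t(L) = 1 + 1110/L
1/t(18) = 1/((1110 + 18)/18) = 1/((1/18)*1128) = 1/(188/3) = 3/188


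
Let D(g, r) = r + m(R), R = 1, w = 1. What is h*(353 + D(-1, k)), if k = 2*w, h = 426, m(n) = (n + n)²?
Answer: 152934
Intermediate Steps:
m(n) = 4*n² (m(n) = (2*n)² = 4*n²)
k = 2 (k = 2*1 = 2)
D(g, r) = 4 + r (D(g, r) = r + 4*1² = r + 4*1 = r + 4 = 4 + r)
h*(353 + D(-1, k)) = 426*(353 + (4 + 2)) = 426*(353 + 6) = 426*359 = 152934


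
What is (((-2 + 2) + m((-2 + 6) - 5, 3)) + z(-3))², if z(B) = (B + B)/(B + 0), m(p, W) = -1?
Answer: 1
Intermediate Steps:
z(B) = 2 (z(B) = (2*B)/B = 2)
(((-2 + 2) + m((-2 + 6) - 5, 3)) + z(-3))² = (((-2 + 2) - 1) + 2)² = ((0 - 1) + 2)² = (-1 + 2)² = 1² = 1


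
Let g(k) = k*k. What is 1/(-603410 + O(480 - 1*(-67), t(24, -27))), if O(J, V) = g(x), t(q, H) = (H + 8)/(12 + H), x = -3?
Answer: -1/603401 ≈ -1.6573e-6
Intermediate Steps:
t(q, H) = (8 + H)/(12 + H)
g(k) = k**2
O(J, V) = 9 (O(J, V) = (-3)**2 = 9)
1/(-603410 + O(480 - 1*(-67), t(24, -27))) = 1/(-603410 + 9) = 1/(-603401) = -1/603401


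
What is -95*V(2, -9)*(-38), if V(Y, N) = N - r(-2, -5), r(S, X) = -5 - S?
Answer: -21660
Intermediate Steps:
V(Y, N) = 3 + N (V(Y, N) = N - (-5 - 1*(-2)) = N - (-5 + 2) = N - 1*(-3) = N + 3 = 3 + N)
-95*V(2, -9)*(-38) = -95*(3 - 9)*(-38) = -95*(-6)*(-38) = 570*(-38) = -21660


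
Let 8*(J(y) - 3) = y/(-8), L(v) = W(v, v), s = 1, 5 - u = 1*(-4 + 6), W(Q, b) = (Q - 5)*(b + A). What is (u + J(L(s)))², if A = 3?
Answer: 625/16 ≈ 39.063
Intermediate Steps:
W(Q, b) = (-5 + Q)*(3 + b) (W(Q, b) = (Q - 5)*(b + 3) = (-5 + Q)*(3 + b))
u = 3 (u = 5 - (-4 + 6) = 5 - 2 = 3)
L(v) = -15 + v² - 2*v (L(v) = -15 - 5*v + 3*v + v*v = -15 - 5*v + 3*v + v² = -15 + v² - 2*v)
J(y) = 3 - y/64 (J(y) = 3 + (y/(-8))/8 = 3 + (y*(-⅛))/8 = 3 + (-y/8)/8 = 3 - y/64)
(u + J(L(s)))² = (3 + (3 - (-15 + 1² - 2*1)/64))² = (3 + (3 - (-15 + 1 - 2)/64))² = (3 + (3 - 1/64*(-16)))² = (3 + (3 + ¼))² = (3 + 13/4)² = (25/4)² = 625/16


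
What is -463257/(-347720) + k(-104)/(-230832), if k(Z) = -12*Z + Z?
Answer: 6658546759/5016556440 ≈ 1.3273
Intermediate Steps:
k(Z) = -11*Z
-463257/(-347720) + k(-104)/(-230832) = -463257/(-347720) - 11*(-104)/(-230832) = -463257*(-1/347720) + 1144*(-1/230832) = 463257/347720 - 143/28854 = 6658546759/5016556440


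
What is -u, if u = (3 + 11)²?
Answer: -196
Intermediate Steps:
u = 196 (u = 14² = 196)
-u = -1*196 = -196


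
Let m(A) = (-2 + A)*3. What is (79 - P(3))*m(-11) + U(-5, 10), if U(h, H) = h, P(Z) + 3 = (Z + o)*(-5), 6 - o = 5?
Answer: -3983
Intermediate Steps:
o = 1 (o = 6 - 1*5 = 6 - 5 = 1)
P(Z) = -8 - 5*Z (P(Z) = -3 + (Z + 1)*(-5) = -3 + (1 + Z)*(-5) = -3 + (-5 - 5*Z) = -8 - 5*Z)
m(A) = -6 + 3*A
(79 - P(3))*m(-11) + U(-5, 10) = (79 - (-8 - 5*3))*(-6 + 3*(-11)) - 5 = (79 - (-8 - 15))*(-6 - 33) - 5 = (79 - 1*(-23))*(-39) - 5 = (79 + 23)*(-39) - 5 = 102*(-39) - 5 = -3978 - 5 = -3983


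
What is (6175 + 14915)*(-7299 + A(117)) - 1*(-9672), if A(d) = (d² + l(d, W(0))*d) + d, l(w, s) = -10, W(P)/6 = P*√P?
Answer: 112567002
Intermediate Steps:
W(P) = 6*P^(3/2) (W(P) = 6*(P*√P) = 6*P^(3/2))
A(d) = d² - 9*d (A(d) = (d² - 10*d) + d = d² - 9*d)
(6175 + 14915)*(-7299 + A(117)) - 1*(-9672) = (6175 + 14915)*(-7299 + 117*(-9 + 117)) - 1*(-9672) = 21090*(-7299 + 117*108) + 9672 = 21090*(-7299 + 12636) + 9672 = 21090*5337 + 9672 = 112557330 + 9672 = 112567002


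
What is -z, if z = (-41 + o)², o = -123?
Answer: -26896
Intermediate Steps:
z = 26896 (z = (-41 - 123)² = (-164)² = 26896)
-z = -1*26896 = -26896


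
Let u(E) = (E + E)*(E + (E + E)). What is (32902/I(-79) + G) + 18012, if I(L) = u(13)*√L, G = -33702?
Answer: -15690 - 16451*I*√79/40053 ≈ -15690.0 - 3.6507*I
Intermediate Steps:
u(E) = 6*E² (u(E) = (2*E)*(E + 2*E) = (2*E)*(3*E) = 6*E²)
I(L) = 1014*√L (I(L) = (6*13²)*√L = (6*169)*√L = 1014*√L)
(32902/I(-79) + G) + 18012 = (32902/((1014*√(-79))) - 33702) + 18012 = (32902/((1014*(I*√79))) - 33702) + 18012 = (32902/((1014*I*√79)) - 33702) + 18012 = (32902*(-I*√79/80106) - 33702) + 18012 = (-16451*I*√79/40053 - 33702) + 18012 = (-33702 - 16451*I*√79/40053) + 18012 = -15690 - 16451*I*√79/40053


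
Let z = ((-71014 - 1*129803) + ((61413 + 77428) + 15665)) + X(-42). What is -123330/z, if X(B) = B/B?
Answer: 12333/4631 ≈ 2.6631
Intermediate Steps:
X(B) = 1
z = -46310 (z = ((-71014 - 1*129803) + ((61413 + 77428) + 15665)) + 1 = ((-71014 - 129803) + (138841 + 15665)) + 1 = (-200817 + 154506) + 1 = -46311 + 1 = -46310)
-123330/z = -123330/(-46310) = -123330*(-1/46310) = 12333/4631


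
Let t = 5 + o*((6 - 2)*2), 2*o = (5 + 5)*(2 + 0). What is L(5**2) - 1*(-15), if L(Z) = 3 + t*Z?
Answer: 2143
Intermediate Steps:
o = 10 (o = ((5 + 5)*(2 + 0))/2 = (10*2)/2 = (1/2)*20 = 10)
t = 85 (t = 5 + 10*((6 - 2)*2) = 5 + 10*(4*2) = 5 + 10*8 = 5 + 80 = 85)
L(Z) = 3 + 85*Z
L(5**2) - 1*(-15) = (3 + 85*5**2) - 1*(-15) = (3 + 85*25) + 15 = (3 + 2125) + 15 = 2128 + 15 = 2143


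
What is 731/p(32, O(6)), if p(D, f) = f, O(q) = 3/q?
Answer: 1462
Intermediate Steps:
731/p(32, O(6)) = 731/((3/6)) = 731/((3*(⅙))) = 731/(½) = 731*2 = 1462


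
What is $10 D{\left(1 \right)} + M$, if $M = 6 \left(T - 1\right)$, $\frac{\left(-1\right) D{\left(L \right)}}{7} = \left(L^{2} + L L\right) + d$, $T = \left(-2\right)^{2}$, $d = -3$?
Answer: $88$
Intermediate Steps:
$T = 4$
$D{\left(L \right)} = 21 - 14 L^{2}$ ($D{\left(L \right)} = - 7 \left(\left(L^{2} + L L\right) - 3\right) = - 7 \left(\left(L^{2} + L^{2}\right) - 3\right) = - 7 \left(2 L^{2} - 3\right) = - 7 \left(-3 + 2 L^{2}\right) = 21 - 14 L^{2}$)
$M = 18$ ($M = 6 \left(4 - 1\right) = 6 \cdot 3 = 18$)
$10 D{\left(1 \right)} + M = 10 \left(21 - 14 \cdot 1^{2}\right) + 18 = 10 \left(21 - 14\right) + 18 = 10 \cdot 7 + 18 = 70 + 18 = 88$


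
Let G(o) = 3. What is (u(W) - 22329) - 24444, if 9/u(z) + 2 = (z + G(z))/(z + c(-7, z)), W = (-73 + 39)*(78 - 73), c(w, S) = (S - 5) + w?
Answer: -8373423/179 ≈ -46779.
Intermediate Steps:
c(w, S) = -5 + S + w (c(w, S) = (-5 + S) + w = -5 + S + w)
W = -170 (W = -34*5 = -170)
u(z) = 9/(-2 + (3 + z)/(-12 + 2*z)) (u(z) = 9/(-2 + (z + 3)/(z + (-5 + z - 7))) = 9/(-2 + (3 + z)/(z + (-12 + z))) = 9/(-2 + (3 + z)/(-12 + 2*z)))
(u(W) - 22329) - 24444 = (6*(-6 - 170)/(9 - 1*(-170)) - 22329) - 24444 = (6*(-176)/(9 + 170) - 22329) - 24444 = (6*(-176)/179 - 22329) - 24444 = (6*(1/179)*(-176) - 22329) - 24444 = (-1056/179 - 22329) - 24444 = -3997947/179 - 24444 = -8373423/179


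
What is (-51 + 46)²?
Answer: 25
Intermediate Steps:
(-51 + 46)² = (-5)² = 25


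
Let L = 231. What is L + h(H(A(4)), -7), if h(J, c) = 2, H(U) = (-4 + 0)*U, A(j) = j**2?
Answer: 233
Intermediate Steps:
H(U) = -4*U
L + h(H(A(4)), -7) = 231 + 2 = 233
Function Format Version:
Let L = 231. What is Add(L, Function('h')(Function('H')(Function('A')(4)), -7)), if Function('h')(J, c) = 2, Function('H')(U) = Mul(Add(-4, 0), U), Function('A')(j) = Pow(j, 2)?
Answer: 233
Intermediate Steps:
Function('H')(U) = Mul(-4, U)
Add(L, Function('h')(Function('H')(Function('A')(4)), -7)) = Add(231, 2) = 233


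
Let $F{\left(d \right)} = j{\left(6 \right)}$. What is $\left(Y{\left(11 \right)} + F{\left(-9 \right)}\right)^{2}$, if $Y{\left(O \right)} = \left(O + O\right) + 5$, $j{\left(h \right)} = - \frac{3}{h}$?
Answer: $\frac{2809}{4} \approx 702.25$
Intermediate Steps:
$F{\left(d \right)} = - \frac{1}{2}$ ($F{\left(d \right)} = - \frac{3}{6} = \left(-3\right) \frac{1}{6} = - \frac{1}{2}$)
$Y{\left(O \right)} = 5 + 2 O$ ($Y{\left(O \right)} = 2 O + 5 = 5 + 2 O$)
$\left(Y{\left(11 \right)} + F{\left(-9 \right)}\right)^{2} = \left(\left(5 + 2 \cdot 11\right) - \frac{1}{2}\right)^{2} = \left(\left(5 + 22\right) - \frac{1}{2}\right)^{2} = \left(27 - \frac{1}{2}\right)^{2} = \left(\frac{53}{2}\right)^{2} = \frac{2809}{4}$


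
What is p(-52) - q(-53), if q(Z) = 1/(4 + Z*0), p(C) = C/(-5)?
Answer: 203/20 ≈ 10.150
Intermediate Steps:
p(C) = -C/5 (p(C) = C*(-⅕) = -C/5)
q(Z) = ¼ (q(Z) = 1/(4 + 0) = 1/4 = ¼)
p(-52) - q(-53) = -⅕*(-52) - 1*¼ = 52/5 - ¼ = 203/20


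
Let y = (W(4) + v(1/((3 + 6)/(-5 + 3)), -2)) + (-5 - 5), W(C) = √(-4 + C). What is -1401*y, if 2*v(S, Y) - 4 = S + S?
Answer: 34558/3 ≈ 11519.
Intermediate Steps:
v(S, Y) = 2 + S (v(S, Y) = 2 + (S + S)/2 = 2 + (2*S)/2 = 2 + S)
y = -74/9 (y = (√(-4 + 4) + (2 + 1/((3 + 6)/(-5 + 3)))) + (-5 - 5) = (√0 + (2 + 1/(9/(-2)))) - 10 = (0 + (2 + 1/(9*(-½)))) - 10 = (0 + (2 + 1/(-9/2))) - 10 = (0 + (2 - 2/9)) - 10 = (0 + 16/9) - 10 = 16/9 - 10 = -74/9 ≈ -8.2222)
-1401*y = -1401*(-74/9) = 34558/3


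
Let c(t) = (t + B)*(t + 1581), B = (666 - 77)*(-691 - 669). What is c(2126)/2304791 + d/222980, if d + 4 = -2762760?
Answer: -166684852068091/128480574295 ≈ -1297.4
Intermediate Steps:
d = -2762764 (d = -4 - 2762760 = -2762764)
B = -801040 (B = 589*(-1360) = -801040)
c(t) = (-801040 + t)*(1581 + t) (c(t) = (t - 801040)*(t + 1581) = (-801040 + t)*(1581 + t))
c(2126)/2304791 + d/222980 = (-1266444240 + 2126**2 - 799459*2126)/2304791 - 2762764/222980 = (-1266444240 + 4519876 - 1699649834)*(1/2304791) - 2762764*1/222980 = -2961574198*1/2304791 - 690691/55745 = -2961574198/2304791 - 690691/55745 = -166684852068091/128480574295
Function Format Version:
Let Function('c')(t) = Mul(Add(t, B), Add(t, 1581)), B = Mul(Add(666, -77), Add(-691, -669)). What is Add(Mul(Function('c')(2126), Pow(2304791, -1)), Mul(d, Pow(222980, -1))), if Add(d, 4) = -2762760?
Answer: Rational(-166684852068091, 128480574295) ≈ -1297.4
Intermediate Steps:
d = -2762764 (d = Add(-4, -2762760) = -2762764)
B = -801040 (B = Mul(589, -1360) = -801040)
Function('c')(t) = Mul(Add(-801040, t), Add(1581, t)) (Function('c')(t) = Mul(Add(t, -801040), Add(t, 1581)) = Mul(Add(-801040, t), Add(1581, t)))
Add(Mul(Function('c')(2126), Pow(2304791, -1)), Mul(d, Pow(222980, -1))) = Add(Mul(Add(-1266444240, Pow(2126, 2), Mul(-799459, 2126)), Pow(2304791, -1)), Mul(-2762764, Pow(222980, -1))) = Add(Mul(Add(-1266444240, 4519876, -1699649834), Rational(1, 2304791)), Mul(-2762764, Rational(1, 222980))) = Add(Mul(-2961574198, Rational(1, 2304791)), Rational(-690691, 55745)) = Add(Rational(-2961574198, 2304791), Rational(-690691, 55745)) = Rational(-166684852068091, 128480574295)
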